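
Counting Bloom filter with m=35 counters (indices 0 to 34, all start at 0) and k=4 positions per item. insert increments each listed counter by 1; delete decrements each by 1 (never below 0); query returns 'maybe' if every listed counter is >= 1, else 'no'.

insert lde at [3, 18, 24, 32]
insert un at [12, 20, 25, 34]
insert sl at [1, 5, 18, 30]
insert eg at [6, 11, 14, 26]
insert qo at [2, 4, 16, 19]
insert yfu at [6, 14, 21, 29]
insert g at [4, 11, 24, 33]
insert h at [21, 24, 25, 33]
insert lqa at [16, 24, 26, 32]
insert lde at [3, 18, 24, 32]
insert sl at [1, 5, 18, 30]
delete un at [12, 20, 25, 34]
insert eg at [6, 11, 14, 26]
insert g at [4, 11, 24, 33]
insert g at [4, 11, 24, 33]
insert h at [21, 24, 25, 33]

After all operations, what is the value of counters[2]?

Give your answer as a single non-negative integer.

Step 1: insert lde at [3, 18, 24, 32] -> counters=[0,0,0,1,0,0,0,0,0,0,0,0,0,0,0,0,0,0,1,0,0,0,0,0,1,0,0,0,0,0,0,0,1,0,0]
Step 2: insert un at [12, 20, 25, 34] -> counters=[0,0,0,1,0,0,0,0,0,0,0,0,1,0,0,0,0,0,1,0,1,0,0,0,1,1,0,0,0,0,0,0,1,0,1]
Step 3: insert sl at [1, 5, 18, 30] -> counters=[0,1,0,1,0,1,0,0,0,0,0,0,1,0,0,0,0,0,2,0,1,0,0,0,1,1,0,0,0,0,1,0,1,0,1]
Step 4: insert eg at [6, 11, 14, 26] -> counters=[0,1,0,1,0,1,1,0,0,0,0,1,1,0,1,0,0,0,2,0,1,0,0,0,1,1,1,0,0,0,1,0,1,0,1]
Step 5: insert qo at [2, 4, 16, 19] -> counters=[0,1,1,1,1,1,1,0,0,0,0,1,1,0,1,0,1,0,2,1,1,0,0,0,1,1,1,0,0,0,1,0,1,0,1]
Step 6: insert yfu at [6, 14, 21, 29] -> counters=[0,1,1,1,1,1,2,0,0,0,0,1,1,0,2,0,1,0,2,1,1,1,0,0,1,1,1,0,0,1,1,0,1,0,1]
Step 7: insert g at [4, 11, 24, 33] -> counters=[0,1,1,1,2,1,2,0,0,0,0,2,1,0,2,0,1,0,2,1,1,1,0,0,2,1,1,0,0,1,1,0,1,1,1]
Step 8: insert h at [21, 24, 25, 33] -> counters=[0,1,1,1,2,1,2,0,0,0,0,2,1,0,2,0,1,0,2,1,1,2,0,0,3,2,1,0,0,1,1,0,1,2,1]
Step 9: insert lqa at [16, 24, 26, 32] -> counters=[0,1,1,1,2,1,2,0,0,0,0,2,1,0,2,0,2,0,2,1,1,2,0,0,4,2,2,0,0,1,1,0,2,2,1]
Step 10: insert lde at [3, 18, 24, 32] -> counters=[0,1,1,2,2,1,2,0,0,0,0,2,1,0,2,0,2,0,3,1,1,2,0,0,5,2,2,0,0,1,1,0,3,2,1]
Step 11: insert sl at [1, 5, 18, 30] -> counters=[0,2,1,2,2,2,2,0,0,0,0,2,1,0,2,0,2,0,4,1,1,2,0,0,5,2,2,0,0,1,2,0,3,2,1]
Step 12: delete un at [12, 20, 25, 34] -> counters=[0,2,1,2,2,2,2,0,0,0,0,2,0,0,2,0,2,0,4,1,0,2,0,0,5,1,2,0,0,1,2,0,3,2,0]
Step 13: insert eg at [6, 11, 14, 26] -> counters=[0,2,1,2,2,2,3,0,0,0,0,3,0,0,3,0,2,0,4,1,0,2,0,0,5,1,3,0,0,1,2,0,3,2,0]
Step 14: insert g at [4, 11, 24, 33] -> counters=[0,2,1,2,3,2,3,0,0,0,0,4,0,0,3,0,2,0,4,1,0,2,0,0,6,1,3,0,0,1,2,0,3,3,0]
Step 15: insert g at [4, 11, 24, 33] -> counters=[0,2,1,2,4,2,3,0,0,0,0,5,0,0,3,0,2,0,4,1,0,2,0,0,7,1,3,0,0,1,2,0,3,4,0]
Step 16: insert h at [21, 24, 25, 33] -> counters=[0,2,1,2,4,2,3,0,0,0,0,5,0,0,3,0,2,0,4,1,0,3,0,0,8,2,3,0,0,1,2,0,3,5,0]
Final counters=[0,2,1,2,4,2,3,0,0,0,0,5,0,0,3,0,2,0,4,1,0,3,0,0,8,2,3,0,0,1,2,0,3,5,0] -> counters[2]=1

Answer: 1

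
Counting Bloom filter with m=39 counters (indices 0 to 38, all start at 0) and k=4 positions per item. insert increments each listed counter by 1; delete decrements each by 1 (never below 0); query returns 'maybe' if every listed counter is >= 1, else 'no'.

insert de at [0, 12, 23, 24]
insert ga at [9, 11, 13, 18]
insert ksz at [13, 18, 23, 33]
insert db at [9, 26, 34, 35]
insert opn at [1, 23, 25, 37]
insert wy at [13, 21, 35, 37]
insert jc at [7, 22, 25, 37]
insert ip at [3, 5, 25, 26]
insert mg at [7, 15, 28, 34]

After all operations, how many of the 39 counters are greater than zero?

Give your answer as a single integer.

Answer: 22

Derivation:
Step 1: insert de at [0, 12, 23, 24] -> counters=[1,0,0,0,0,0,0,0,0,0,0,0,1,0,0,0,0,0,0,0,0,0,0,1,1,0,0,0,0,0,0,0,0,0,0,0,0,0,0]
Step 2: insert ga at [9, 11, 13, 18] -> counters=[1,0,0,0,0,0,0,0,0,1,0,1,1,1,0,0,0,0,1,0,0,0,0,1,1,0,0,0,0,0,0,0,0,0,0,0,0,0,0]
Step 3: insert ksz at [13, 18, 23, 33] -> counters=[1,0,0,0,0,0,0,0,0,1,0,1,1,2,0,0,0,0,2,0,0,0,0,2,1,0,0,0,0,0,0,0,0,1,0,0,0,0,0]
Step 4: insert db at [9, 26, 34, 35] -> counters=[1,0,0,0,0,0,0,0,0,2,0,1,1,2,0,0,0,0,2,0,0,0,0,2,1,0,1,0,0,0,0,0,0,1,1,1,0,0,0]
Step 5: insert opn at [1, 23, 25, 37] -> counters=[1,1,0,0,0,0,0,0,0,2,0,1,1,2,0,0,0,0,2,0,0,0,0,3,1,1,1,0,0,0,0,0,0,1,1,1,0,1,0]
Step 6: insert wy at [13, 21, 35, 37] -> counters=[1,1,0,0,0,0,0,0,0,2,0,1,1,3,0,0,0,0,2,0,0,1,0,3,1,1,1,0,0,0,0,0,0,1,1,2,0,2,0]
Step 7: insert jc at [7, 22, 25, 37] -> counters=[1,1,0,0,0,0,0,1,0,2,0,1,1,3,0,0,0,0,2,0,0,1,1,3,1,2,1,0,0,0,0,0,0,1,1,2,0,3,0]
Step 8: insert ip at [3, 5, 25, 26] -> counters=[1,1,0,1,0,1,0,1,0,2,0,1,1,3,0,0,0,0,2,0,0,1,1,3,1,3,2,0,0,0,0,0,0,1,1,2,0,3,0]
Step 9: insert mg at [7, 15, 28, 34] -> counters=[1,1,0,1,0,1,0,2,0,2,0,1,1,3,0,1,0,0,2,0,0,1,1,3,1,3,2,0,1,0,0,0,0,1,2,2,0,3,0]
Final counters=[1,1,0,1,0,1,0,2,0,2,0,1,1,3,0,1,0,0,2,0,0,1,1,3,1,3,2,0,1,0,0,0,0,1,2,2,0,3,0] -> 22 nonzero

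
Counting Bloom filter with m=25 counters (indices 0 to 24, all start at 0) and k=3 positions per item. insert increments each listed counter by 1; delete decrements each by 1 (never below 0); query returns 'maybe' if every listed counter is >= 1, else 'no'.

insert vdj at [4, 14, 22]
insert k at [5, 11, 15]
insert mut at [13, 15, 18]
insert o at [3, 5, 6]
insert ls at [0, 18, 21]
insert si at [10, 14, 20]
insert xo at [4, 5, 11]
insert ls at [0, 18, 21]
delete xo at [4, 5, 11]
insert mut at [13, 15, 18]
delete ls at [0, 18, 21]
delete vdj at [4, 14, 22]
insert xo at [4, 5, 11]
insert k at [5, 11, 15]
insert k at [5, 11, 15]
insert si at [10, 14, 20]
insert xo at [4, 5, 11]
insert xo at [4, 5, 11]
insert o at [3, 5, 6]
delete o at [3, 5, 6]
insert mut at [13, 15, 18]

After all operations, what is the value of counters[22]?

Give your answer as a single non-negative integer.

Step 1: insert vdj at [4, 14, 22] -> counters=[0,0,0,0,1,0,0,0,0,0,0,0,0,0,1,0,0,0,0,0,0,0,1,0,0]
Step 2: insert k at [5, 11, 15] -> counters=[0,0,0,0,1,1,0,0,0,0,0,1,0,0,1,1,0,0,0,0,0,0,1,0,0]
Step 3: insert mut at [13, 15, 18] -> counters=[0,0,0,0,1,1,0,0,0,0,0,1,0,1,1,2,0,0,1,0,0,0,1,0,0]
Step 4: insert o at [3, 5, 6] -> counters=[0,0,0,1,1,2,1,0,0,0,0,1,0,1,1,2,0,0,1,0,0,0,1,0,0]
Step 5: insert ls at [0, 18, 21] -> counters=[1,0,0,1,1,2,1,0,0,0,0,1,0,1,1,2,0,0,2,0,0,1,1,0,0]
Step 6: insert si at [10, 14, 20] -> counters=[1,0,0,1,1,2,1,0,0,0,1,1,0,1,2,2,0,0,2,0,1,1,1,0,0]
Step 7: insert xo at [4, 5, 11] -> counters=[1,0,0,1,2,3,1,0,0,0,1,2,0,1,2,2,0,0,2,0,1,1,1,0,0]
Step 8: insert ls at [0, 18, 21] -> counters=[2,0,0,1,2,3,1,0,0,0,1,2,0,1,2,2,0,0,3,0,1,2,1,0,0]
Step 9: delete xo at [4, 5, 11] -> counters=[2,0,0,1,1,2,1,0,0,0,1,1,0,1,2,2,0,0,3,0,1,2,1,0,0]
Step 10: insert mut at [13, 15, 18] -> counters=[2,0,0,1,1,2,1,0,0,0,1,1,0,2,2,3,0,0,4,0,1,2,1,0,0]
Step 11: delete ls at [0, 18, 21] -> counters=[1,0,0,1,1,2,1,0,0,0,1,1,0,2,2,3,0,0,3,0,1,1,1,0,0]
Step 12: delete vdj at [4, 14, 22] -> counters=[1,0,0,1,0,2,1,0,0,0,1,1,0,2,1,3,0,0,3,0,1,1,0,0,0]
Step 13: insert xo at [4, 5, 11] -> counters=[1,0,0,1,1,3,1,0,0,0,1,2,0,2,1,3,0,0,3,0,1,1,0,0,0]
Step 14: insert k at [5, 11, 15] -> counters=[1,0,0,1,1,4,1,0,0,0,1,3,0,2,1,4,0,0,3,0,1,1,0,0,0]
Step 15: insert k at [5, 11, 15] -> counters=[1,0,0,1,1,5,1,0,0,0,1,4,0,2,1,5,0,0,3,0,1,1,0,0,0]
Step 16: insert si at [10, 14, 20] -> counters=[1,0,0,1,1,5,1,0,0,0,2,4,0,2,2,5,0,0,3,0,2,1,0,0,0]
Step 17: insert xo at [4, 5, 11] -> counters=[1,0,0,1,2,6,1,0,0,0,2,5,0,2,2,5,0,0,3,0,2,1,0,0,0]
Step 18: insert xo at [4, 5, 11] -> counters=[1,0,0,1,3,7,1,0,0,0,2,6,0,2,2,5,0,0,3,0,2,1,0,0,0]
Step 19: insert o at [3, 5, 6] -> counters=[1,0,0,2,3,8,2,0,0,0,2,6,0,2,2,5,0,0,3,0,2,1,0,0,0]
Step 20: delete o at [3, 5, 6] -> counters=[1,0,0,1,3,7,1,0,0,0,2,6,0,2,2,5,0,0,3,0,2,1,0,0,0]
Step 21: insert mut at [13, 15, 18] -> counters=[1,0,0,1,3,7,1,0,0,0,2,6,0,3,2,6,0,0,4,0,2,1,0,0,0]
Final counters=[1,0,0,1,3,7,1,0,0,0,2,6,0,3,2,6,0,0,4,0,2,1,0,0,0] -> counters[22]=0

Answer: 0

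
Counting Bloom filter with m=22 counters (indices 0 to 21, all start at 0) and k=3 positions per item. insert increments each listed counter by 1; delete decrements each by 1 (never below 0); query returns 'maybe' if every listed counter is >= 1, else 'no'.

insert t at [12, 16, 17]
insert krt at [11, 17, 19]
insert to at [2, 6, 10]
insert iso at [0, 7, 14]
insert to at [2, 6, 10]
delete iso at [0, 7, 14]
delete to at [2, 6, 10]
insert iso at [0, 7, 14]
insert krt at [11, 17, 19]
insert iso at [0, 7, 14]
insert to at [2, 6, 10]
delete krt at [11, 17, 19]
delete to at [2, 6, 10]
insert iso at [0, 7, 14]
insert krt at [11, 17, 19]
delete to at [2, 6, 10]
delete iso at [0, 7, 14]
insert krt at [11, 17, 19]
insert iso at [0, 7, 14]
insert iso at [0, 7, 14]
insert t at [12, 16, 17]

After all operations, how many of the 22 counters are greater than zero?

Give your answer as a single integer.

Answer: 8

Derivation:
Step 1: insert t at [12, 16, 17] -> counters=[0,0,0,0,0,0,0,0,0,0,0,0,1,0,0,0,1,1,0,0,0,0]
Step 2: insert krt at [11, 17, 19] -> counters=[0,0,0,0,0,0,0,0,0,0,0,1,1,0,0,0,1,2,0,1,0,0]
Step 3: insert to at [2, 6, 10] -> counters=[0,0,1,0,0,0,1,0,0,0,1,1,1,0,0,0,1,2,0,1,0,0]
Step 4: insert iso at [0, 7, 14] -> counters=[1,0,1,0,0,0,1,1,0,0,1,1,1,0,1,0,1,2,0,1,0,0]
Step 5: insert to at [2, 6, 10] -> counters=[1,0,2,0,0,0,2,1,0,0,2,1,1,0,1,0,1,2,0,1,0,0]
Step 6: delete iso at [0, 7, 14] -> counters=[0,0,2,0,0,0,2,0,0,0,2,1,1,0,0,0,1,2,0,1,0,0]
Step 7: delete to at [2, 6, 10] -> counters=[0,0,1,0,0,0,1,0,0,0,1,1,1,0,0,0,1,2,0,1,0,0]
Step 8: insert iso at [0, 7, 14] -> counters=[1,0,1,0,0,0,1,1,0,0,1,1,1,0,1,0,1,2,0,1,0,0]
Step 9: insert krt at [11, 17, 19] -> counters=[1,0,1,0,0,0,1,1,0,0,1,2,1,0,1,0,1,3,0,2,0,0]
Step 10: insert iso at [0, 7, 14] -> counters=[2,0,1,0,0,0,1,2,0,0,1,2,1,0,2,0,1,3,0,2,0,0]
Step 11: insert to at [2, 6, 10] -> counters=[2,0,2,0,0,0,2,2,0,0,2,2,1,0,2,0,1,3,0,2,0,0]
Step 12: delete krt at [11, 17, 19] -> counters=[2,0,2,0,0,0,2,2,0,0,2,1,1,0,2,0,1,2,0,1,0,0]
Step 13: delete to at [2, 6, 10] -> counters=[2,0,1,0,0,0,1,2,0,0,1,1,1,0,2,0,1,2,0,1,0,0]
Step 14: insert iso at [0, 7, 14] -> counters=[3,0,1,0,0,0,1,3,0,0,1,1,1,0,3,0,1,2,0,1,0,0]
Step 15: insert krt at [11, 17, 19] -> counters=[3,0,1,0,0,0,1,3,0,0,1,2,1,0,3,0,1,3,0,2,0,0]
Step 16: delete to at [2, 6, 10] -> counters=[3,0,0,0,0,0,0,3,0,0,0,2,1,0,3,0,1,3,0,2,0,0]
Step 17: delete iso at [0, 7, 14] -> counters=[2,0,0,0,0,0,0,2,0,0,0,2,1,0,2,0,1,3,0,2,0,0]
Step 18: insert krt at [11, 17, 19] -> counters=[2,0,0,0,0,0,0,2,0,0,0,3,1,0,2,0,1,4,0,3,0,0]
Step 19: insert iso at [0, 7, 14] -> counters=[3,0,0,0,0,0,0,3,0,0,0,3,1,0,3,0,1,4,0,3,0,0]
Step 20: insert iso at [0, 7, 14] -> counters=[4,0,0,0,0,0,0,4,0,0,0,3,1,0,4,0,1,4,0,3,0,0]
Step 21: insert t at [12, 16, 17] -> counters=[4,0,0,0,0,0,0,4,0,0,0,3,2,0,4,0,2,5,0,3,0,0]
Final counters=[4,0,0,0,0,0,0,4,0,0,0,3,2,0,4,0,2,5,0,3,0,0] -> 8 nonzero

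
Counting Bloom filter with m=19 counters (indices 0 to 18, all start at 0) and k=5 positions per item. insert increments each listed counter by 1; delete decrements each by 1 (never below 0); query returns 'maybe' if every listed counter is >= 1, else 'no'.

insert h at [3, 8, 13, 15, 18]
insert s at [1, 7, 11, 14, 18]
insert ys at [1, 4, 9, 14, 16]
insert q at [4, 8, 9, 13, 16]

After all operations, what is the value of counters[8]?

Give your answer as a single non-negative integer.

Step 1: insert h at [3, 8, 13, 15, 18] -> counters=[0,0,0,1,0,0,0,0,1,0,0,0,0,1,0,1,0,0,1]
Step 2: insert s at [1, 7, 11, 14, 18] -> counters=[0,1,0,1,0,0,0,1,1,0,0,1,0,1,1,1,0,0,2]
Step 3: insert ys at [1, 4, 9, 14, 16] -> counters=[0,2,0,1,1,0,0,1,1,1,0,1,0,1,2,1,1,0,2]
Step 4: insert q at [4, 8, 9, 13, 16] -> counters=[0,2,0,1,2,0,0,1,2,2,0,1,0,2,2,1,2,0,2]
Final counters=[0,2,0,1,2,0,0,1,2,2,0,1,0,2,2,1,2,0,2] -> counters[8]=2

Answer: 2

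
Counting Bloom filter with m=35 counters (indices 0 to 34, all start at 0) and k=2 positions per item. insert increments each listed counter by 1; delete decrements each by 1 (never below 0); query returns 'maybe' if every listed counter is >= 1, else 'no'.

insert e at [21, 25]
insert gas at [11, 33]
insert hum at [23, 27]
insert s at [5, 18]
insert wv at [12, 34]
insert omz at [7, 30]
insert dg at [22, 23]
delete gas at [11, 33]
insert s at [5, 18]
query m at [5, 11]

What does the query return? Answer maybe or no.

Step 1: insert e at [21, 25] -> counters=[0,0,0,0,0,0,0,0,0,0,0,0,0,0,0,0,0,0,0,0,0,1,0,0,0,1,0,0,0,0,0,0,0,0,0]
Step 2: insert gas at [11, 33] -> counters=[0,0,0,0,0,0,0,0,0,0,0,1,0,0,0,0,0,0,0,0,0,1,0,0,0,1,0,0,0,0,0,0,0,1,0]
Step 3: insert hum at [23, 27] -> counters=[0,0,0,0,0,0,0,0,0,0,0,1,0,0,0,0,0,0,0,0,0,1,0,1,0,1,0,1,0,0,0,0,0,1,0]
Step 4: insert s at [5, 18] -> counters=[0,0,0,0,0,1,0,0,0,0,0,1,0,0,0,0,0,0,1,0,0,1,0,1,0,1,0,1,0,0,0,0,0,1,0]
Step 5: insert wv at [12, 34] -> counters=[0,0,0,0,0,1,0,0,0,0,0,1,1,0,0,0,0,0,1,0,0,1,0,1,0,1,0,1,0,0,0,0,0,1,1]
Step 6: insert omz at [7, 30] -> counters=[0,0,0,0,0,1,0,1,0,0,0,1,1,0,0,0,0,0,1,0,0,1,0,1,0,1,0,1,0,0,1,0,0,1,1]
Step 7: insert dg at [22, 23] -> counters=[0,0,0,0,0,1,0,1,0,0,0,1,1,0,0,0,0,0,1,0,0,1,1,2,0,1,0,1,0,0,1,0,0,1,1]
Step 8: delete gas at [11, 33] -> counters=[0,0,0,0,0,1,0,1,0,0,0,0,1,0,0,0,0,0,1,0,0,1,1,2,0,1,0,1,0,0,1,0,0,0,1]
Step 9: insert s at [5, 18] -> counters=[0,0,0,0,0,2,0,1,0,0,0,0,1,0,0,0,0,0,2,0,0,1,1,2,0,1,0,1,0,0,1,0,0,0,1]
Query m: check counters[5]=2 counters[11]=0 -> no

Answer: no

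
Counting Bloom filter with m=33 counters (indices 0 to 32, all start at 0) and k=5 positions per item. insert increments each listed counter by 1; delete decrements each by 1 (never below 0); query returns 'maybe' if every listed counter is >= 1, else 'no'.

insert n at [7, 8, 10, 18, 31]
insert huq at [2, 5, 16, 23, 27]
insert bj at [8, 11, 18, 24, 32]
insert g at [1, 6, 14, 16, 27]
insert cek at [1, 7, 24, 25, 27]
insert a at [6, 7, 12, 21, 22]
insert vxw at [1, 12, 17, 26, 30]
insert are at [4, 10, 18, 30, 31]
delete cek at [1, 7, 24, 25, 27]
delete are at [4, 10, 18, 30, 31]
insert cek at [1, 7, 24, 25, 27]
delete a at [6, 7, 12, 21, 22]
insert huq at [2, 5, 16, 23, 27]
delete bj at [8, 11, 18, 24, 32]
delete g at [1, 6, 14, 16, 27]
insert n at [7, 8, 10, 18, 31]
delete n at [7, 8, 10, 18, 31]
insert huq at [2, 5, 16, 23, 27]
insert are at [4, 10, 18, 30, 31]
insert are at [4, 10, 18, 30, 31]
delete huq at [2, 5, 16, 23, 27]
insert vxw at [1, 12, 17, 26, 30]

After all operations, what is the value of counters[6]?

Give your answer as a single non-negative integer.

Step 1: insert n at [7, 8, 10, 18, 31] -> counters=[0,0,0,0,0,0,0,1,1,0,1,0,0,0,0,0,0,0,1,0,0,0,0,0,0,0,0,0,0,0,0,1,0]
Step 2: insert huq at [2, 5, 16, 23, 27] -> counters=[0,0,1,0,0,1,0,1,1,0,1,0,0,0,0,0,1,0,1,0,0,0,0,1,0,0,0,1,0,0,0,1,0]
Step 3: insert bj at [8, 11, 18, 24, 32] -> counters=[0,0,1,0,0,1,0,1,2,0,1,1,0,0,0,0,1,0,2,0,0,0,0,1,1,0,0,1,0,0,0,1,1]
Step 4: insert g at [1, 6, 14, 16, 27] -> counters=[0,1,1,0,0,1,1,1,2,0,1,1,0,0,1,0,2,0,2,0,0,0,0,1,1,0,0,2,0,0,0,1,1]
Step 5: insert cek at [1, 7, 24, 25, 27] -> counters=[0,2,1,0,0,1,1,2,2,0,1,1,0,0,1,0,2,0,2,0,0,0,0,1,2,1,0,3,0,0,0,1,1]
Step 6: insert a at [6, 7, 12, 21, 22] -> counters=[0,2,1,0,0,1,2,3,2,0,1,1,1,0,1,0,2,0,2,0,0,1,1,1,2,1,0,3,0,0,0,1,1]
Step 7: insert vxw at [1, 12, 17, 26, 30] -> counters=[0,3,1,0,0,1,2,3,2,0,1,1,2,0,1,0,2,1,2,0,0,1,1,1,2,1,1,3,0,0,1,1,1]
Step 8: insert are at [4, 10, 18, 30, 31] -> counters=[0,3,1,0,1,1,2,3,2,0,2,1,2,0,1,0,2,1,3,0,0,1,1,1,2,1,1,3,0,0,2,2,1]
Step 9: delete cek at [1, 7, 24, 25, 27] -> counters=[0,2,1,0,1,1,2,2,2,0,2,1,2,0,1,0,2,1,3,0,0,1,1,1,1,0,1,2,0,0,2,2,1]
Step 10: delete are at [4, 10, 18, 30, 31] -> counters=[0,2,1,0,0,1,2,2,2,0,1,1,2,0,1,0,2,1,2,0,0,1,1,1,1,0,1,2,0,0,1,1,1]
Step 11: insert cek at [1, 7, 24, 25, 27] -> counters=[0,3,1,0,0,1,2,3,2,0,1,1,2,0,1,0,2,1,2,0,0,1,1,1,2,1,1,3,0,0,1,1,1]
Step 12: delete a at [6, 7, 12, 21, 22] -> counters=[0,3,1,0,0,1,1,2,2,0,1,1,1,0,1,0,2,1,2,0,0,0,0,1,2,1,1,3,0,0,1,1,1]
Step 13: insert huq at [2, 5, 16, 23, 27] -> counters=[0,3,2,0,0,2,1,2,2,0,1,1,1,0,1,0,3,1,2,0,0,0,0,2,2,1,1,4,0,0,1,1,1]
Step 14: delete bj at [8, 11, 18, 24, 32] -> counters=[0,3,2,0,0,2,1,2,1,0,1,0,1,0,1,0,3,1,1,0,0,0,0,2,1,1,1,4,0,0,1,1,0]
Step 15: delete g at [1, 6, 14, 16, 27] -> counters=[0,2,2,0,0,2,0,2,1,0,1,0,1,0,0,0,2,1,1,0,0,0,0,2,1,1,1,3,0,0,1,1,0]
Step 16: insert n at [7, 8, 10, 18, 31] -> counters=[0,2,2,0,0,2,0,3,2,0,2,0,1,0,0,0,2,1,2,0,0,0,0,2,1,1,1,3,0,0,1,2,0]
Step 17: delete n at [7, 8, 10, 18, 31] -> counters=[0,2,2,0,0,2,0,2,1,0,1,0,1,0,0,0,2,1,1,0,0,0,0,2,1,1,1,3,0,0,1,1,0]
Step 18: insert huq at [2, 5, 16, 23, 27] -> counters=[0,2,3,0,0,3,0,2,1,0,1,0,1,0,0,0,3,1,1,0,0,0,0,3,1,1,1,4,0,0,1,1,0]
Step 19: insert are at [4, 10, 18, 30, 31] -> counters=[0,2,3,0,1,3,0,2,1,0,2,0,1,0,0,0,3,1,2,0,0,0,0,3,1,1,1,4,0,0,2,2,0]
Step 20: insert are at [4, 10, 18, 30, 31] -> counters=[0,2,3,0,2,3,0,2,1,0,3,0,1,0,0,0,3,1,3,0,0,0,0,3,1,1,1,4,0,0,3,3,0]
Step 21: delete huq at [2, 5, 16, 23, 27] -> counters=[0,2,2,0,2,2,0,2,1,0,3,0,1,0,0,0,2,1,3,0,0,0,0,2,1,1,1,3,0,0,3,3,0]
Step 22: insert vxw at [1, 12, 17, 26, 30] -> counters=[0,3,2,0,2,2,0,2,1,0,3,0,2,0,0,0,2,2,3,0,0,0,0,2,1,1,2,3,0,0,4,3,0]
Final counters=[0,3,2,0,2,2,0,2,1,0,3,0,2,0,0,0,2,2,3,0,0,0,0,2,1,1,2,3,0,0,4,3,0] -> counters[6]=0

Answer: 0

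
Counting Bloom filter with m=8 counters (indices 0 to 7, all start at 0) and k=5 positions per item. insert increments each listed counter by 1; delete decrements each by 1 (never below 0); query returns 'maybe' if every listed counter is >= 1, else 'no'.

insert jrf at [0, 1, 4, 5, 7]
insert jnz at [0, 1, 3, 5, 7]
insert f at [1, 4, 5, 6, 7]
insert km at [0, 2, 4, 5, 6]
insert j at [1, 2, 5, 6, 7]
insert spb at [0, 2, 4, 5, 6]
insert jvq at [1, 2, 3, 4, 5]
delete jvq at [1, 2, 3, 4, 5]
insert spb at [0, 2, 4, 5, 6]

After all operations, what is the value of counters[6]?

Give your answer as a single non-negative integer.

Step 1: insert jrf at [0, 1, 4, 5, 7] -> counters=[1,1,0,0,1,1,0,1]
Step 2: insert jnz at [0, 1, 3, 5, 7] -> counters=[2,2,0,1,1,2,0,2]
Step 3: insert f at [1, 4, 5, 6, 7] -> counters=[2,3,0,1,2,3,1,3]
Step 4: insert km at [0, 2, 4, 5, 6] -> counters=[3,3,1,1,3,4,2,3]
Step 5: insert j at [1, 2, 5, 6, 7] -> counters=[3,4,2,1,3,5,3,4]
Step 6: insert spb at [0, 2, 4, 5, 6] -> counters=[4,4,3,1,4,6,4,4]
Step 7: insert jvq at [1, 2, 3, 4, 5] -> counters=[4,5,4,2,5,7,4,4]
Step 8: delete jvq at [1, 2, 3, 4, 5] -> counters=[4,4,3,1,4,6,4,4]
Step 9: insert spb at [0, 2, 4, 5, 6] -> counters=[5,4,4,1,5,7,5,4]
Final counters=[5,4,4,1,5,7,5,4] -> counters[6]=5

Answer: 5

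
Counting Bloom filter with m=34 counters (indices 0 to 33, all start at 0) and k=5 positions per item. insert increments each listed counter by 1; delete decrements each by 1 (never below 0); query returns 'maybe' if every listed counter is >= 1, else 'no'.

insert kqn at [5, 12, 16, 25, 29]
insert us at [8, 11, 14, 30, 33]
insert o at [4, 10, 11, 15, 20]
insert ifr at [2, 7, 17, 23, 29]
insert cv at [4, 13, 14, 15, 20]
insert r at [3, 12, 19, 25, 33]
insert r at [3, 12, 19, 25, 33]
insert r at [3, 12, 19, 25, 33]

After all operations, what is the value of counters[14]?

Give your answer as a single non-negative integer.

Answer: 2

Derivation:
Step 1: insert kqn at [5, 12, 16, 25, 29] -> counters=[0,0,0,0,0,1,0,0,0,0,0,0,1,0,0,0,1,0,0,0,0,0,0,0,0,1,0,0,0,1,0,0,0,0]
Step 2: insert us at [8, 11, 14, 30, 33] -> counters=[0,0,0,0,0,1,0,0,1,0,0,1,1,0,1,0,1,0,0,0,0,0,0,0,0,1,0,0,0,1,1,0,0,1]
Step 3: insert o at [4, 10, 11, 15, 20] -> counters=[0,0,0,0,1,1,0,0,1,0,1,2,1,0,1,1,1,0,0,0,1,0,0,0,0,1,0,0,0,1,1,0,0,1]
Step 4: insert ifr at [2, 7, 17, 23, 29] -> counters=[0,0,1,0,1,1,0,1,1,0,1,2,1,0,1,1,1,1,0,0,1,0,0,1,0,1,0,0,0,2,1,0,0,1]
Step 5: insert cv at [4, 13, 14, 15, 20] -> counters=[0,0,1,0,2,1,0,1,1,0,1,2,1,1,2,2,1,1,0,0,2,0,0,1,0,1,0,0,0,2,1,0,0,1]
Step 6: insert r at [3, 12, 19, 25, 33] -> counters=[0,0,1,1,2,1,0,1,1,0,1,2,2,1,2,2,1,1,0,1,2,0,0,1,0,2,0,0,0,2,1,0,0,2]
Step 7: insert r at [3, 12, 19, 25, 33] -> counters=[0,0,1,2,2,1,0,1,1,0,1,2,3,1,2,2,1,1,0,2,2,0,0,1,0,3,0,0,0,2,1,0,0,3]
Step 8: insert r at [3, 12, 19, 25, 33] -> counters=[0,0,1,3,2,1,0,1,1,0,1,2,4,1,2,2,1,1,0,3,2,0,0,1,0,4,0,0,0,2,1,0,0,4]
Final counters=[0,0,1,3,2,1,0,1,1,0,1,2,4,1,2,2,1,1,0,3,2,0,0,1,0,4,0,0,0,2,1,0,0,4] -> counters[14]=2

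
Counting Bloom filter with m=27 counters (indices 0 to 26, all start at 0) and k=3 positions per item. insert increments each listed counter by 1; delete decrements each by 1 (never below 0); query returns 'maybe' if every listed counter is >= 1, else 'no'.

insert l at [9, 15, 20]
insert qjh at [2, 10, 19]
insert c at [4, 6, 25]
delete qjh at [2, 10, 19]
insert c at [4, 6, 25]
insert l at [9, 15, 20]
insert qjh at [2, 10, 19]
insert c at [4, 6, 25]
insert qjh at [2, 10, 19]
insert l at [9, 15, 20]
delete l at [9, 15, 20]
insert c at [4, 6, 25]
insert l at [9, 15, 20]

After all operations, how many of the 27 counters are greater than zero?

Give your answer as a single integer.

Step 1: insert l at [9, 15, 20] -> counters=[0,0,0,0,0,0,0,0,0,1,0,0,0,0,0,1,0,0,0,0,1,0,0,0,0,0,0]
Step 2: insert qjh at [2, 10, 19] -> counters=[0,0,1,0,0,0,0,0,0,1,1,0,0,0,0,1,0,0,0,1,1,0,0,0,0,0,0]
Step 3: insert c at [4, 6, 25] -> counters=[0,0,1,0,1,0,1,0,0,1,1,0,0,0,0,1,0,0,0,1,1,0,0,0,0,1,0]
Step 4: delete qjh at [2, 10, 19] -> counters=[0,0,0,0,1,0,1,0,0,1,0,0,0,0,0,1,0,0,0,0,1,0,0,0,0,1,0]
Step 5: insert c at [4, 6, 25] -> counters=[0,0,0,0,2,0,2,0,0,1,0,0,0,0,0,1,0,0,0,0,1,0,0,0,0,2,0]
Step 6: insert l at [9, 15, 20] -> counters=[0,0,0,0,2,0,2,0,0,2,0,0,0,0,0,2,0,0,0,0,2,0,0,0,0,2,0]
Step 7: insert qjh at [2, 10, 19] -> counters=[0,0,1,0,2,0,2,0,0,2,1,0,0,0,0,2,0,0,0,1,2,0,0,0,0,2,0]
Step 8: insert c at [4, 6, 25] -> counters=[0,0,1,0,3,0,3,0,0,2,1,0,0,0,0,2,0,0,0,1,2,0,0,0,0,3,0]
Step 9: insert qjh at [2, 10, 19] -> counters=[0,0,2,0,3,0,3,0,0,2,2,0,0,0,0,2,0,0,0,2,2,0,0,0,0,3,0]
Step 10: insert l at [9, 15, 20] -> counters=[0,0,2,0,3,0,3,0,0,3,2,0,0,0,0,3,0,0,0,2,3,0,0,0,0,3,0]
Step 11: delete l at [9, 15, 20] -> counters=[0,0,2,0,3,0,3,0,0,2,2,0,0,0,0,2,0,0,0,2,2,0,0,0,0,3,0]
Step 12: insert c at [4, 6, 25] -> counters=[0,0,2,0,4,0,4,0,0,2,2,0,0,0,0,2,0,0,0,2,2,0,0,0,0,4,0]
Step 13: insert l at [9, 15, 20] -> counters=[0,0,2,0,4,0,4,0,0,3,2,0,0,0,0,3,0,0,0,2,3,0,0,0,0,4,0]
Final counters=[0,0,2,0,4,0,4,0,0,3,2,0,0,0,0,3,0,0,0,2,3,0,0,0,0,4,0] -> 9 nonzero

Answer: 9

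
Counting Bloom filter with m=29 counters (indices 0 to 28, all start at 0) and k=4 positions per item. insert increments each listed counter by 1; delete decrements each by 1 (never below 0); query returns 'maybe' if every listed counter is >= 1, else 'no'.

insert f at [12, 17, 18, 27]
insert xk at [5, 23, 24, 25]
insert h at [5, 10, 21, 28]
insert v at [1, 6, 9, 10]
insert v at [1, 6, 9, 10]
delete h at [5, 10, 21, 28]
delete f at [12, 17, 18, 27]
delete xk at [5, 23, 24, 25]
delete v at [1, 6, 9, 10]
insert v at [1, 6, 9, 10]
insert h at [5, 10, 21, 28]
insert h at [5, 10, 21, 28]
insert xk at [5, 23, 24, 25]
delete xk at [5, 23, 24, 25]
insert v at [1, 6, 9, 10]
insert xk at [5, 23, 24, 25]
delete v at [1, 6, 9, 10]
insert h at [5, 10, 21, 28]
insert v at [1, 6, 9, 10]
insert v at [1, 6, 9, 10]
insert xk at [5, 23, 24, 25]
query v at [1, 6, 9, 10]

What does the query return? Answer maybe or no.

Step 1: insert f at [12, 17, 18, 27] -> counters=[0,0,0,0,0,0,0,0,0,0,0,0,1,0,0,0,0,1,1,0,0,0,0,0,0,0,0,1,0]
Step 2: insert xk at [5, 23, 24, 25] -> counters=[0,0,0,0,0,1,0,0,0,0,0,0,1,0,0,0,0,1,1,0,0,0,0,1,1,1,0,1,0]
Step 3: insert h at [5, 10, 21, 28] -> counters=[0,0,0,0,0,2,0,0,0,0,1,0,1,0,0,0,0,1,1,0,0,1,0,1,1,1,0,1,1]
Step 4: insert v at [1, 6, 9, 10] -> counters=[0,1,0,0,0,2,1,0,0,1,2,0,1,0,0,0,0,1,1,0,0,1,0,1,1,1,0,1,1]
Step 5: insert v at [1, 6, 9, 10] -> counters=[0,2,0,0,0,2,2,0,0,2,3,0,1,0,0,0,0,1,1,0,0,1,0,1,1,1,0,1,1]
Step 6: delete h at [5, 10, 21, 28] -> counters=[0,2,0,0,0,1,2,0,0,2,2,0,1,0,0,0,0,1,1,0,0,0,0,1,1,1,0,1,0]
Step 7: delete f at [12, 17, 18, 27] -> counters=[0,2,0,0,0,1,2,0,0,2,2,0,0,0,0,0,0,0,0,0,0,0,0,1,1,1,0,0,0]
Step 8: delete xk at [5, 23, 24, 25] -> counters=[0,2,0,0,0,0,2,0,0,2,2,0,0,0,0,0,0,0,0,0,0,0,0,0,0,0,0,0,0]
Step 9: delete v at [1, 6, 9, 10] -> counters=[0,1,0,0,0,0,1,0,0,1,1,0,0,0,0,0,0,0,0,0,0,0,0,0,0,0,0,0,0]
Step 10: insert v at [1, 6, 9, 10] -> counters=[0,2,0,0,0,0,2,0,0,2,2,0,0,0,0,0,0,0,0,0,0,0,0,0,0,0,0,0,0]
Step 11: insert h at [5, 10, 21, 28] -> counters=[0,2,0,0,0,1,2,0,0,2,3,0,0,0,0,0,0,0,0,0,0,1,0,0,0,0,0,0,1]
Step 12: insert h at [5, 10, 21, 28] -> counters=[0,2,0,0,0,2,2,0,0,2,4,0,0,0,0,0,0,0,0,0,0,2,0,0,0,0,0,0,2]
Step 13: insert xk at [5, 23, 24, 25] -> counters=[0,2,0,0,0,3,2,0,0,2,4,0,0,0,0,0,0,0,0,0,0,2,0,1,1,1,0,0,2]
Step 14: delete xk at [5, 23, 24, 25] -> counters=[0,2,0,0,0,2,2,0,0,2,4,0,0,0,0,0,0,0,0,0,0,2,0,0,0,0,0,0,2]
Step 15: insert v at [1, 6, 9, 10] -> counters=[0,3,0,0,0,2,3,0,0,3,5,0,0,0,0,0,0,0,0,0,0,2,0,0,0,0,0,0,2]
Step 16: insert xk at [5, 23, 24, 25] -> counters=[0,3,0,0,0,3,3,0,0,3,5,0,0,0,0,0,0,0,0,0,0,2,0,1,1,1,0,0,2]
Step 17: delete v at [1, 6, 9, 10] -> counters=[0,2,0,0,0,3,2,0,0,2,4,0,0,0,0,0,0,0,0,0,0,2,0,1,1,1,0,0,2]
Step 18: insert h at [5, 10, 21, 28] -> counters=[0,2,0,0,0,4,2,0,0,2,5,0,0,0,0,0,0,0,0,0,0,3,0,1,1,1,0,0,3]
Step 19: insert v at [1, 6, 9, 10] -> counters=[0,3,0,0,0,4,3,0,0,3,6,0,0,0,0,0,0,0,0,0,0,3,0,1,1,1,0,0,3]
Step 20: insert v at [1, 6, 9, 10] -> counters=[0,4,0,0,0,4,4,0,0,4,7,0,0,0,0,0,0,0,0,0,0,3,0,1,1,1,0,0,3]
Step 21: insert xk at [5, 23, 24, 25] -> counters=[0,4,0,0,0,5,4,0,0,4,7,0,0,0,0,0,0,0,0,0,0,3,0,2,2,2,0,0,3]
Query v: check counters[1]=4 counters[6]=4 counters[9]=4 counters[10]=7 -> maybe

Answer: maybe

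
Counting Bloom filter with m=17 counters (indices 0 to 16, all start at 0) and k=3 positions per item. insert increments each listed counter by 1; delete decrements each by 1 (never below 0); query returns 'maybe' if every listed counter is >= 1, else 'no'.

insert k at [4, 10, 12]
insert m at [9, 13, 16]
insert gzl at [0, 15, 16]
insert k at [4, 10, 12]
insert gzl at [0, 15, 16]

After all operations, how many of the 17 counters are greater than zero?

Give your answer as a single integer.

Step 1: insert k at [4, 10, 12] -> counters=[0,0,0,0,1,0,0,0,0,0,1,0,1,0,0,0,0]
Step 2: insert m at [9, 13, 16] -> counters=[0,0,0,0,1,0,0,0,0,1,1,0,1,1,0,0,1]
Step 3: insert gzl at [0, 15, 16] -> counters=[1,0,0,0,1,0,0,0,0,1,1,0,1,1,0,1,2]
Step 4: insert k at [4, 10, 12] -> counters=[1,0,0,0,2,0,0,0,0,1,2,0,2,1,0,1,2]
Step 5: insert gzl at [0, 15, 16] -> counters=[2,0,0,0,2,0,0,0,0,1,2,0,2,1,0,2,3]
Final counters=[2,0,0,0,2,0,0,0,0,1,2,0,2,1,0,2,3] -> 8 nonzero

Answer: 8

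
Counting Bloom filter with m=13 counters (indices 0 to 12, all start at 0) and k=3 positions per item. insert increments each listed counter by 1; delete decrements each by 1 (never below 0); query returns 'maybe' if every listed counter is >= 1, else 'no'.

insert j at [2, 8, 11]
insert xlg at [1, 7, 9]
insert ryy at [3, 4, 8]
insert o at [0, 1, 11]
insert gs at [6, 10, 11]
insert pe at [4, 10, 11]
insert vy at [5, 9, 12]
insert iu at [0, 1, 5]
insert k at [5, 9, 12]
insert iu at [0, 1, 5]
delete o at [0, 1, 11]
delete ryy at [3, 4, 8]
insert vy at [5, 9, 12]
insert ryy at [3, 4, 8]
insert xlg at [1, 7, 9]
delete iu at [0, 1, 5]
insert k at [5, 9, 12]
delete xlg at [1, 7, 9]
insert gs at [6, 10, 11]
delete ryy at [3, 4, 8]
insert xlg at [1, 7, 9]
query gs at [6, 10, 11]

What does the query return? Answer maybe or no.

Step 1: insert j at [2, 8, 11] -> counters=[0,0,1,0,0,0,0,0,1,0,0,1,0]
Step 2: insert xlg at [1, 7, 9] -> counters=[0,1,1,0,0,0,0,1,1,1,0,1,0]
Step 3: insert ryy at [3, 4, 8] -> counters=[0,1,1,1,1,0,0,1,2,1,0,1,0]
Step 4: insert o at [0, 1, 11] -> counters=[1,2,1,1,1,0,0,1,2,1,0,2,0]
Step 5: insert gs at [6, 10, 11] -> counters=[1,2,1,1,1,0,1,1,2,1,1,3,0]
Step 6: insert pe at [4, 10, 11] -> counters=[1,2,1,1,2,0,1,1,2,1,2,4,0]
Step 7: insert vy at [5, 9, 12] -> counters=[1,2,1,1,2,1,1,1,2,2,2,4,1]
Step 8: insert iu at [0, 1, 5] -> counters=[2,3,1,1,2,2,1,1,2,2,2,4,1]
Step 9: insert k at [5, 9, 12] -> counters=[2,3,1,1,2,3,1,1,2,3,2,4,2]
Step 10: insert iu at [0, 1, 5] -> counters=[3,4,1,1,2,4,1,1,2,3,2,4,2]
Step 11: delete o at [0, 1, 11] -> counters=[2,3,1,1,2,4,1,1,2,3,2,3,2]
Step 12: delete ryy at [3, 4, 8] -> counters=[2,3,1,0,1,4,1,1,1,3,2,3,2]
Step 13: insert vy at [5, 9, 12] -> counters=[2,3,1,0,1,5,1,1,1,4,2,3,3]
Step 14: insert ryy at [3, 4, 8] -> counters=[2,3,1,1,2,5,1,1,2,4,2,3,3]
Step 15: insert xlg at [1, 7, 9] -> counters=[2,4,1,1,2,5,1,2,2,5,2,3,3]
Step 16: delete iu at [0, 1, 5] -> counters=[1,3,1,1,2,4,1,2,2,5,2,3,3]
Step 17: insert k at [5, 9, 12] -> counters=[1,3,1,1,2,5,1,2,2,6,2,3,4]
Step 18: delete xlg at [1, 7, 9] -> counters=[1,2,1,1,2,5,1,1,2,5,2,3,4]
Step 19: insert gs at [6, 10, 11] -> counters=[1,2,1,1,2,5,2,1,2,5,3,4,4]
Step 20: delete ryy at [3, 4, 8] -> counters=[1,2,1,0,1,5,2,1,1,5,3,4,4]
Step 21: insert xlg at [1, 7, 9] -> counters=[1,3,1,0,1,5,2,2,1,6,3,4,4]
Query gs: check counters[6]=2 counters[10]=3 counters[11]=4 -> maybe

Answer: maybe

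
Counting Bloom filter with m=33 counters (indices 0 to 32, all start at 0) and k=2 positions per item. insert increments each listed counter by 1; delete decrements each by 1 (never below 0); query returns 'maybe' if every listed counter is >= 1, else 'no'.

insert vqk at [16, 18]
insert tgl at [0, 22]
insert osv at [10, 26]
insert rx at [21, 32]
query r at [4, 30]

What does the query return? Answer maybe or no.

Answer: no

Derivation:
Step 1: insert vqk at [16, 18] -> counters=[0,0,0,0,0,0,0,0,0,0,0,0,0,0,0,0,1,0,1,0,0,0,0,0,0,0,0,0,0,0,0,0,0]
Step 2: insert tgl at [0, 22] -> counters=[1,0,0,0,0,0,0,0,0,0,0,0,0,0,0,0,1,0,1,0,0,0,1,0,0,0,0,0,0,0,0,0,0]
Step 3: insert osv at [10, 26] -> counters=[1,0,0,0,0,0,0,0,0,0,1,0,0,0,0,0,1,0,1,0,0,0,1,0,0,0,1,0,0,0,0,0,0]
Step 4: insert rx at [21, 32] -> counters=[1,0,0,0,0,0,0,0,0,0,1,0,0,0,0,0,1,0,1,0,0,1,1,0,0,0,1,0,0,0,0,0,1]
Query r: check counters[4]=0 counters[30]=0 -> no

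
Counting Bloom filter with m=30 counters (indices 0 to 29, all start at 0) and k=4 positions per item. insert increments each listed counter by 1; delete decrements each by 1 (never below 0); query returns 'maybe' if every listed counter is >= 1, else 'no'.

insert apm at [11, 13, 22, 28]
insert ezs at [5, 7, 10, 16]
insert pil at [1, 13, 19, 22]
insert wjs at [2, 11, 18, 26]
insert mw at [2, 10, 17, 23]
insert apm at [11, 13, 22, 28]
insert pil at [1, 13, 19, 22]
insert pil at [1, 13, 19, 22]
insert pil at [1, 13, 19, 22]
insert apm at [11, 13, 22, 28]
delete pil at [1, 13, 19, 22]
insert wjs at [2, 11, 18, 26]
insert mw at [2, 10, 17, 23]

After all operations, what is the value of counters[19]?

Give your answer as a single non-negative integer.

Answer: 3

Derivation:
Step 1: insert apm at [11, 13, 22, 28] -> counters=[0,0,0,0,0,0,0,0,0,0,0,1,0,1,0,0,0,0,0,0,0,0,1,0,0,0,0,0,1,0]
Step 2: insert ezs at [5, 7, 10, 16] -> counters=[0,0,0,0,0,1,0,1,0,0,1,1,0,1,0,0,1,0,0,0,0,0,1,0,0,0,0,0,1,0]
Step 3: insert pil at [1, 13, 19, 22] -> counters=[0,1,0,0,0,1,0,1,0,0,1,1,0,2,0,0,1,0,0,1,0,0,2,0,0,0,0,0,1,0]
Step 4: insert wjs at [2, 11, 18, 26] -> counters=[0,1,1,0,0,1,0,1,0,0,1,2,0,2,0,0,1,0,1,1,0,0,2,0,0,0,1,0,1,0]
Step 5: insert mw at [2, 10, 17, 23] -> counters=[0,1,2,0,0,1,0,1,0,0,2,2,0,2,0,0,1,1,1,1,0,0,2,1,0,0,1,0,1,0]
Step 6: insert apm at [11, 13, 22, 28] -> counters=[0,1,2,0,0,1,0,1,0,0,2,3,0,3,0,0,1,1,1,1,0,0,3,1,0,0,1,0,2,0]
Step 7: insert pil at [1, 13, 19, 22] -> counters=[0,2,2,0,0,1,0,1,0,0,2,3,0,4,0,0,1,1,1,2,0,0,4,1,0,0,1,0,2,0]
Step 8: insert pil at [1, 13, 19, 22] -> counters=[0,3,2,0,0,1,0,1,0,0,2,3,0,5,0,0,1,1,1,3,0,0,5,1,0,0,1,0,2,0]
Step 9: insert pil at [1, 13, 19, 22] -> counters=[0,4,2,0,0,1,0,1,0,0,2,3,0,6,0,0,1,1,1,4,0,0,6,1,0,0,1,0,2,0]
Step 10: insert apm at [11, 13, 22, 28] -> counters=[0,4,2,0,0,1,0,1,0,0,2,4,0,7,0,0,1,1,1,4,0,0,7,1,0,0,1,0,3,0]
Step 11: delete pil at [1, 13, 19, 22] -> counters=[0,3,2,0,0,1,0,1,0,0,2,4,0,6,0,0,1,1,1,3,0,0,6,1,0,0,1,0,3,0]
Step 12: insert wjs at [2, 11, 18, 26] -> counters=[0,3,3,0,0,1,0,1,0,0,2,5,0,6,0,0,1,1,2,3,0,0,6,1,0,0,2,0,3,0]
Step 13: insert mw at [2, 10, 17, 23] -> counters=[0,3,4,0,0,1,0,1,0,0,3,5,0,6,0,0,1,2,2,3,0,0,6,2,0,0,2,0,3,0]
Final counters=[0,3,4,0,0,1,0,1,0,0,3,5,0,6,0,0,1,2,2,3,0,0,6,2,0,0,2,0,3,0] -> counters[19]=3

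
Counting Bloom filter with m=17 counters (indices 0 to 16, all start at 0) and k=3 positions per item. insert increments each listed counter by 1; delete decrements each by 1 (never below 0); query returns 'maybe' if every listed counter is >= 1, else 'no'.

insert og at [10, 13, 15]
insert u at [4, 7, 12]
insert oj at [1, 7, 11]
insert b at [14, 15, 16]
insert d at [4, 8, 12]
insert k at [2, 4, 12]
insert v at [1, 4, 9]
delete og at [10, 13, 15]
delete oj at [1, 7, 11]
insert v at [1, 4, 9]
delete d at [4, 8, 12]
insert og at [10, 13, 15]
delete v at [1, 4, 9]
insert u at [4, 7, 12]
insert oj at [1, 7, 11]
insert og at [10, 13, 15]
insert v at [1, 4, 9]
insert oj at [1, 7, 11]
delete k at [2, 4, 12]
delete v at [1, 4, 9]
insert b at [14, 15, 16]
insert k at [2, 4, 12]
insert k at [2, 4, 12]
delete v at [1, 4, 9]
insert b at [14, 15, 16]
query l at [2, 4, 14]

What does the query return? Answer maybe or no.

Step 1: insert og at [10, 13, 15] -> counters=[0,0,0,0,0,0,0,0,0,0,1,0,0,1,0,1,0]
Step 2: insert u at [4, 7, 12] -> counters=[0,0,0,0,1,0,0,1,0,0,1,0,1,1,0,1,0]
Step 3: insert oj at [1, 7, 11] -> counters=[0,1,0,0,1,0,0,2,0,0,1,1,1,1,0,1,0]
Step 4: insert b at [14, 15, 16] -> counters=[0,1,0,0,1,0,0,2,0,0,1,1,1,1,1,2,1]
Step 5: insert d at [4, 8, 12] -> counters=[0,1,0,0,2,0,0,2,1,0,1,1,2,1,1,2,1]
Step 6: insert k at [2, 4, 12] -> counters=[0,1,1,0,3,0,0,2,1,0,1,1,3,1,1,2,1]
Step 7: insert v at [1, 4, 9] -> counters=[0,2,1,0,4,0,0,2,1,1,1,1,3,1,1,2,1]
Step 8: delete og at [10, 13, 15] -> counters=[0,2,1,0,4,0,0,2,1,1,0,1,3,0,1,1,1]
Step 9: delete oj at [1, 7, 11] -> counters=[0,1,1,0,4,0,0,1,1,1,0,0,3,0,1,1,1]
Step 10: insert v at [1, 4, 9] -> counters=[0,2,1,0,5,0,0,1,1,2,0,0,3,0,1,1,1]
Step 11: delete d at [4, 8, 12] -> counters=[0,2,1,0,4,0,0,1,0,2,0,0,2,0,1,1,1]
Step 12: insert og at [10, 13, 15] -> counters=[0,2,1,0,4,0,0,1,0,2,1,0,2,1,1,2,1]
Step 13: delete v at [1, 4, 9] -> counters=[0,1,1,0,3,0,0,1,0,1,1,0,2,1,1,2,1]
Step 14: insert u at [4, 7, 12] -> counters=[0,1,1,0,4,0,0,2,0,1,1,0,3,1,1,2,1]
Step 15: insert oj at [1, 7, 11] -> counters=[0,2,1,0,4,0,0,3,0,1,1,1,3,1,1,2,1]
Step 16: insert og at [10, 13, 15] -> counters=[0,2,1,0,4,0,0,3,0,1,2,1,3,2,1,3,1]
Step 17: insert v at [1, 4, 9] -> counters=[0,3,1,0,5,0,0,3,0,2,2,1,3,2,1,3,1]
Step 18: insert oj at [1, 7, 11] -> counters=[0,4,1,0,5,0,0,4,0,2,2,2,3,2,1,3,1]
Step 19: delete k at [2, 4, 12] -> counters=[0,4,0,0,4,0,0,4,0,2,2,2,2,2,1,3,1]
Step 20: delete v at [1, 4, 9] -> counters=[0,3,0,0,3,0,0,4,0,1,2,2,2,2,1,3,1]
Step 21: insert b at [14, 15, 16] -> counters=[0,3,0,0,3,0,0,4,0,1,2,2,2,2,2,4,2]
Step 22: insert k at [2, 4, 12] -> counters=[0,3,1,0,4,0,0,4,0,1,2,2,3,2,2,4,2]
Step 23: insert k at [2, 4, 12] -> counters=[0,3,2,0,5,0,0,4,0,1,2,2,4,2,2,4,2]
Step 24: delete v at [1, 4, 9] -> counters=[0,2,2,0,4,0,0,4,0,0,2,2,4,2,2,4,2]
Step 25: insert b at [14, 15, 16] -> counters=[0,2,2,0,4,0,0,4,0,0,2,2,4,2,3,5,3]
Query l: check counters[2]=2 counters[4]=4 counters[14]=3 -> maybe

Answer: maybe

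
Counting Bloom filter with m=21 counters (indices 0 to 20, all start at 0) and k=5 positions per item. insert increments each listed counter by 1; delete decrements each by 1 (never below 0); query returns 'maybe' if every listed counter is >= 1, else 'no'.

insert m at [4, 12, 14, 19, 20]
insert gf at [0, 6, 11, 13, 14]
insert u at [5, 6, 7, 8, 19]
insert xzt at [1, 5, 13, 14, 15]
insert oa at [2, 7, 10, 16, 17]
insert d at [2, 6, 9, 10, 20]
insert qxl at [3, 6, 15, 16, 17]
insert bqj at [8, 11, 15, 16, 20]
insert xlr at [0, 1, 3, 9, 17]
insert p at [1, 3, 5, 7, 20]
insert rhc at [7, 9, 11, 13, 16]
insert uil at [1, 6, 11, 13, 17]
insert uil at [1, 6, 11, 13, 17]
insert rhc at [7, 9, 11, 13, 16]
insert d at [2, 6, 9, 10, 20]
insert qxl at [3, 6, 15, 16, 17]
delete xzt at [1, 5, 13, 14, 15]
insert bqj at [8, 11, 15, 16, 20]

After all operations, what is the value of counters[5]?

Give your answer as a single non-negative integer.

Answer: 2

Derivation:
Step 1: insert m at [4, 12, 14, 19, 20] -> counters=[0,0,0,0,1,0,0,0,0,0,0,0,1,0,1,0,0,0,0,1,1]
Step 2: insert gf at [0, 6, 11, 13, 14] -> counters=[1,0,0,0,1,0,1,0,0,0,0,1,1,1,2,0,0,0,0,1,1]
Step 3: insert u at [5, 6, 7, 8, 19] -> counters=[1,0,0,0,1,1,2,1,1,0,0,1,1,1,2,0,0,0,0,2,1]
Step 4: insert xzt at [1, 5, 13, 14, 15] -> counters=[1,1,0,0,1,2,2,1,1,0,0,1,1,2,3,1,0,0,0,2,1]
Step 5: insert oa at [2, 7, 10, 16, 17] -> counters=[1,1,1,0,1,2,2,2,1,0,1,1,1,2,3,1,1,1,0,2,1]
Step 6: insert d at [2, 6, 9, 10, 20] -> counters=[1,1,2,0,1,2,3,2,1,1,2,1,1,2,3,1,1,1,0,2,2]
Step 7: insert qxl at [3, 6, 15, 16, 17] -> counters=[1,1,2,1,1,2,4,2,1,1,2,1,1,2,3,2,2,2,0,2,2]
Step 8: insert bqj at [8, 11, 15, 16, 20] -> counters=[1,1,2,1,1,2,4,2,2,1,2,2,1,2,3,3,3,2,0,2,3]
Step 9: insert xlr at [0, 1, 3, 9, 17] -> counters=[2,2,2,2,1,2,4,2,2,2,2,2,1,2,3,3,3,3,0,2,3]
Step 10: insert p at [1, 3, 5, 7, 20] -> counters=[2,3,2,3,1,3,4,3,2,2,2,2,1,2,3,3,3,3,0,2,4]
Step 11: insert rhc at [7, 9, 11, 13, 16] -> counters=[2,3,2,3,1,3,4,4,2,3,2,3,1,3,3,3,4,3,0,2,4]
Step 12: insert uil at [1, 6, 11, 13, 17] -> counters=[2,4,2,3,1,3,5,4,2,3,2,4,1,4,3,3,4,4,0,2,4]
Step 13: insert uil at [1, 6, 11, 13, 17] -> counters=[2,5,2,3,1,3,6,4,2,3,2,5,1,5,3,3,4,5,0,2,4]
Step 14: insert rhc at [7, 9, 11, 13, 16] -> counters=[2,5,2,3,1,3,6,5,2,4,2,6,1,6,3,3,5,5,0,2,4]
Step 15: insert d at [2, 6, 9, 10, 20] -> counters=[2,5,3,3,1,3,7,5,2,5,3,6,1,6,3,3,5,5,0,2,5]
Step 16: insert qxl at [3, 6, 15, 16, 17] -> counters=[2,5,3,4,1,3,8,5,2,5,3,6,1,6,3,4,6,6,0,2,5]
Step 17: delete xzt at [1, 5, 13, 14, 15] -> counters=[2,4,3,4,1,2,8,5,2,5,3,6,1,5,2,3,6,6,0,2,5]
Step 18: insert bqj at [8, 11, 15, 16, 20] -> counters=[2,4,3,4,1,2,8,5,3,5,3,7,1,5,2,4,7,6,0,2,6]
Final counters=[2,4,3,4,1,2,8,5,3,5,3,7,1,5,2,4,7,6,0,2,6] -> counters[5]=2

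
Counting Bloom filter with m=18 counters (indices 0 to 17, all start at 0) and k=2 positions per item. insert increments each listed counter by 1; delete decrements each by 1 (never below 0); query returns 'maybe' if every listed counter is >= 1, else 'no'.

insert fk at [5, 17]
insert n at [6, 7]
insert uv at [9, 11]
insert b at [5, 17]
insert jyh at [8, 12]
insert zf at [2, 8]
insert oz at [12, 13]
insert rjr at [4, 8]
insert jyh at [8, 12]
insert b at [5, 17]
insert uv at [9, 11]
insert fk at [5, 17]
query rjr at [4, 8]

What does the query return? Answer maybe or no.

Answer: maybe

Derivation:
Step 1: insert fk at [5, 17] -> counters=[0,0,0,0,0,1,0,0,0,0,0,0,0,0,0,0,0,1]
Step 2: insert n at [6, 7] -> counters=[0,0,0,0,0,1,1,1,0,0,0,0,0,0,0,0,0,1]
Step 3: insert uv at [9, 11] -> counters=[0,0,0,0,0,1,1,1,0,1,0,1,0,0,0,0,0,1]
Step 4: insert b at [5, 17] -> counters=[0,0,0,0,0,2,1,1,0,1,0,1,0,0,0,0,0,2]
Step 5: insert jyh at [8, 12] -> counters=[0,0,0,0,0,2,1,1,1,1,0,1,1,0,0,0,0,2]
Step 6: insert zf at [2, 8] -> counters=[0,0,1,0,0,2,1,1,2,1,0,1,1,0,0,0,0,2]
Step 7: insert oz at [12, 13] -> counters=[0,0,1,0,0,2,1,1,2,1,0,1,2,1,0,0,0,2]
Step 8: insert rjr at [4, 8] -> counters=[0,0,1,0,1,2,1,1,3,1,0,1,2,1,0,0,0,2]
Step 9: insert jyh at [8, 12] -> counters=[0,0,1,0,1,2,1,1,4,1,0,1,3,1,0,0,0,2]
Step 10: insert b at [5, 17] -> counters=[0,0,1,0,1,3,1,1,4,1,0,1,3,1,0,0,0,3]
Step 11: insert uv at [9, 11] -> counters=[0,0,1,0,1,3,1,1,4,2,0,2,3,1,0,0,0,3]
Step 12: insert fk at [5, 17] -> counters=[0,0,1,0,1,4,1,1,4,2,0,2,3,1,0,0,0,4]
Query rjr: check counters[4]=1 counters[8]=4 -> maybe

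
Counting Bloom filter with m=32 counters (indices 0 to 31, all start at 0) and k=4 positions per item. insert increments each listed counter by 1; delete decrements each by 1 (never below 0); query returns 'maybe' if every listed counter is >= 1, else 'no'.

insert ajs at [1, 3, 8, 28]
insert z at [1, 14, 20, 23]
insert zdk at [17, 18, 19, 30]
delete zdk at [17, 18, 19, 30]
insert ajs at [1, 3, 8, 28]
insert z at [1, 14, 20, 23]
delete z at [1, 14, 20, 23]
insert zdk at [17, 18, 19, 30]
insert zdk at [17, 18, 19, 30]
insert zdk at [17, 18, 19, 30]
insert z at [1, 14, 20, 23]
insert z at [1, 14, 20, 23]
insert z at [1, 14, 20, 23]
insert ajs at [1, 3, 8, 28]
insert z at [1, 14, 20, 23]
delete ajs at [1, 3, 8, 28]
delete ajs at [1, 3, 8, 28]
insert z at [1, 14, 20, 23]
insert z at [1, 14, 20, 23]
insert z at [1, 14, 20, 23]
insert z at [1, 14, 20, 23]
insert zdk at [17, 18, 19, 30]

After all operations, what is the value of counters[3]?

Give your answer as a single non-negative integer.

Answer: 1

Derivation:
Step 1: insert ajs at [1, 3, 8, 28] -> counters=[0,1,0,1,0,0,0,0,1,0,0,0,0,0,0,0,0,0,0,0,0,0,0,0,0,0,0,0,1,0,0,0]
Step 2: insert z at [1, 14, 20, 23] -> counters=[0,2,0,1,0,0,0,0,1,0,0,0,0,0,1,0,0,0,0,0,1,0,0,1,0,0,0,0,1,0,0,0]
Step 3: insert zdk at [17, 18, 19, 30] -> counters=[0,2,0,1,0,0,0,0,1,0,0,0,0,0,1,0,0,1,1,1,1,0,0,1,0,0,0,0,1,0,1,0]
Step 4: delete zdk at [17, 18, 19, 30] -> counters=[0,2,0,1,0,0,0,0,1,0,0,0,0,0,1,0,0,0,0,0,1,0,0,1,0,0,0,0,1,0,0,0]
Step 5: insert ajs at [1, 3, 8, 28] -> counters=[0,3,0,2,0,0,0,0,2,0,0,0,0,0,1,0,0,0,0,0,1,0,0,1,0,0,0,0,2,0,0,0]
Step 6: insert z at [1, 14, 20, 23] -> counters=[0,4,0,2,0,0,0,0,2,0,0,0,0,0,2,0,0,0,0,0,2,0,0,2,0,0,0,0,2,0,0,0]
Step 7: delete z at [1, 14, 20, 23] -> counters=[0,3,0,2,0,0,0,0,2,0,0,0,0,0,1,0,0,0,0,0,1,0,0,1,0,0,0,0,2,0,0,0]
Step 8: insert zdk at [17, 18, 19, 30] -> counters=[0,3,0,2,0,0,0,0,2,0,0,0,0,0,1,0,0,1,1,1,1,0,0,1,0,0,0,0,2,0,1,0]
Step 9: insert zdk at [17, 18, 19, 30] -> counters=[0,3,0,2,0,0,0,0,2,0,0,0,0,0,1,0,0,2,2,2,1,0,0,1,0,0,0,0,2,0,2,0]
Step 10: insert zdk at [17, 18, 19, 30] -> counters=[0,3,0,2,0,0,0,0,2,0,0,0,0,0,1,0,0,3,3,3,1,0,0,1,0,0,0,0,2,0,3,0]
Step 11: insert z at [1, 14, 20, 23] -> counters=[0,4,0,2,0,0,0,0,2,0,0,0,0,0,2,0,0,3,3,3,2,0,0,2,0,0,0,0,2,0,3,0]
Step 12: insert z at [1, 14, 20, 23] -> counters=[0,5,0,2,0,0,0,0,2,0,0,0,0,0,3,0,0,3,3,3,3,0,0,3,0,0,0,0,2,0,3,0]
Step 13: insert z at [1, 14, 20, 23] -> counters=[0,6,0,2,0,0,0,0,2,0,0,0,0,0,4,0,0,3,3,3,4,0,0,4,0,0,0,0,2,0,3,0]
Step 14: insert ajs at [1, 3, 8, 28] -> counters=[0,7,0,3,0,0,0,0,3,0,0,0,0,0,4,0,0,3,3,3,4,0,0,4,0,0,0,0,3,0,3,0]
Step 15: insert z at [1, 14, 20, 23] -> counters=[0,8,0,3,0,0,0,0,3,0,0,0,0,0,5,0,0,3,3,3,5,0,0,5,0,0,0,0,3,0,3,0]
Step 16: delete ajs at [1, 3, 8, 28] -> counters=[0,7,0,2,0,0,0,0,2,0,0,0,0,0,5,0,0,3,3,3,5,0,0,5,0,0,0,0,2,0,3,0]
Step 17: delete ajs at [1, 3, 8, 28] -> counters=[0,6,0,1,0,0,0,0,1,0,0,0,0,0,5,0,0,3,3,3,5,0,0,5,0,0,0,0,1,0,3,0]
Step 18: insert z at [1, 14, 20, 23] -> counters=[0,7,0,1,0,0,0,0,1,0,0,0,0,0,6,0,0,3,3,3,6,0,0,6,0,0,0,0,1,0,3,0]
Step 19: insert z at [1, 14, 20, 23] -> counters=[0,8,0,1,0,0,0,0,1,0,0,0,0,0,7,0,0,3,3,3,7,0,0,7,0,0,0,0,1,0,3,0]
Step 20: insert z at [1, 14, 20, 23] -> counters=[0,9,0,1,0,0,0,0,1,0,0,0,0,0,8,0,0,3,3,3,8,0,0,8,0,0,0,0,1,0,3,0]
Step 21: insert z at [1, 14, 20, 23] -> counters=[0,10,0,1,0,0,0,0,1,0,0,0,0,0,9,0,0,3,3,3,9,0,0,9,0,0,0,0,1,0,3,0]
Step 22: insert zdk at [17, 18, 19, 30] -> counters=[0,10,0,1,0,0,0,0,1,0,0,0,0,0,9,0,0,4,4,4,9,0,0,9,0,0,0,0,1,0,4,0]
Final counters=[0,10,0,1,0,0,0,0,1,0,0,0,0,0,9,0,0,4,4,4,9,0,0,9,0,0,0,0,1,0,4,0] -> counters[3]=1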